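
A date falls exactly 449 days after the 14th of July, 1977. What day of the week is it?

Friday

Jul 14, 1977 is a Thursday.
449 mod 7 = 1, so 449 days after a Thursday is Thursday + 1 = Friday.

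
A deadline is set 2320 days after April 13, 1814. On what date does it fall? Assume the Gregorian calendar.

+365 (one year) → Apr 13, 1815 (1955 left).
+366 (one year; includes Feb 29, 1816) → Apr 13, 1816 (1589 left).
+365 (one year) → Apr 13, 1817 (1224 left).
+365 (one year) → Apr 13, 1818 (859 left).
+365 (one year) → Apr 13, 1819 (494 left).
+366 (one year; includes Feb 29, 1820) → Apr 13, 1820 (128 left).
Apr has 30 days: +18 → May 1, 1820 (110 left).
May has 31 days: +31 → Jun 1, 1820 (79 left).
Jun has 30 days: +30 → Jul 1, 1820 (49 left).
Jul has 31 days: +31 → Aug 1, 1820 (18 left).
+18 → Aug 19, 1820.

August 19, 1820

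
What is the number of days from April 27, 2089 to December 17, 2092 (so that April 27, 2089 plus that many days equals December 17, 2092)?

1330

Apr 27, 2089 → Apr 27, 2090: 365 days.
Apr 27, 2090 → Apr 27, 2091: 365 days.
Apr 27, 2091 → Apr 27, 2092: 366 days (Feb 29, 2092 is in that span).
Apr 27, 2092 → May 27, 2092: 30 days (April has 30).
May 27, 2092 → Jun 27, 2092: 31 days (May has 31).
Jun 27, 2092 → Jul 27, 2092: 30 days (June has 30).
Jul 27, 2092 → Aug 27, 2092: 31 days (July has 31).
Aug 27, 2092 → Sep 27, 2092: 31 days (August has 31).
Sep 27, 2092 → Oct 27, 2092: 30 days (September has 30).
Oct 27, 2092 → Nov 27, 2092: 31 days (October has 31).
Nov 27, 2092 → Dec 17, 2092: 20 days.
Total: 1330 days.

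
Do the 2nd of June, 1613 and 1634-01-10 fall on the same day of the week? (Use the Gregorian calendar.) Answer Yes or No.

No

From Jun 2, 1613 to Jan 10, 1634 is 7527 days.
7527 mod 7 = 2, so they are different weekdays.
(Jun 2, 1613 is a Sunday; Jan 10, 1634 is a Tuesday.)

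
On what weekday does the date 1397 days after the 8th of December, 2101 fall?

First find the weekday of Dec 8, 2101. Doomsday rule: the anchor day for the 2100s is Sunday. For year 01: 1÷12 = 0 r 1, and 1÷4 = 0, so 0+1+0 = 1.
Sunday + 1 ≡ Monday — that's 2101's doomsday.
In December the doomsday date is Dec 12.
Dec 8 is 4 days before Dec 12; 4 mod 7 = 4, so Monday − 4 = Thursday.
1397 mod 7 = 4, so 1397 days after a Thursday is Thursday + 4 = Monday.

Monday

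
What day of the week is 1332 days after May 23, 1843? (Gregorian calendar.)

May 23, 1843 is a Tuesday.
1332 mod 7 = 2, so 1332 days after a Tuesday is Tuesday + 2 = Thursday.

Thursday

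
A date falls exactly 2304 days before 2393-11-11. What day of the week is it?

First find the weekday of Nov 11, 2393. Doomsday rule: the anchor day for the 2300s is Wednesday. For year 93: 93÷12 = 7 r 9, and 9÷4 = 2, so 7+9+2 = 18.
Wednesday + 18 ≡ Sunday — that's 2393's doomsday.
In November the doomsday date is Nov 7.
Nov 11 is 4 days after Nov 7; 4 mod 7 = 4, so Sunday + 4 = Thursday.
2304 mod 7 = 1, so 2304 days before a Thursday is Thursday − 1 = Wednesday.

Wednesday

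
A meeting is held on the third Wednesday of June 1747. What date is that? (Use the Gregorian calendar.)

June 1, 1747 is a Thursday.
The first Wednesday is therefore June 7 (6 days later).
The third Wednesday is 7 + 2×7 = June 21.

June 21, 1747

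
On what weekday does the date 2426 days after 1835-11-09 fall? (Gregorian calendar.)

Nov 9, 1835 is a Monday.
2426 mod 7 = 4, so 2426 days after a Monday is Monday + 4 = Friday.

Friday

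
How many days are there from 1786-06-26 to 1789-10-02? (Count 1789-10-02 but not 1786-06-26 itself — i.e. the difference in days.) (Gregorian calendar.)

Jun 26, 1786 → Jun 26, 1787: 365 days.
Jun 26, 1787 → Jun 26, 1788: 366 days (Feb 29, 1788 is in that span).
Jun 26, 1788 → Jun 26, 1789: 365 days.
Jun 26, 1789 → Jul 26, 1789: 30 days (June has 30).
Jul 26, 1789 → Aug 26, 1789: 31 days (July has 31).
Aug 26, 1789 → Sep 26, 1789: 31 days (August has 31).
Sep 26, 1789 → Oct 2, 1789: 6 days.
Total: 1194 days.

1194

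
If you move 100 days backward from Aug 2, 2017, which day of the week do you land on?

Monday

First find the weekday of Aug 2, 2017. Doomsday rule: the anchor day for the 2000s is Tuesday. For year 17: 17÷12 = 1 r 5, and 5÷4 = 1, so 1+5+1 = 7.
Tuesday + 7 ≡ Tuesday — that's 2017's doomsday.
In August the doomsday date is Aug 8.
Aug 2 is 6 days before Aug 8; 6 mod 7 = 6, so Tuesday − 6 = Wednesday.
100 mod 7 = 2, so 100 days before a Wednesday is Wednesday − 2 = Monday.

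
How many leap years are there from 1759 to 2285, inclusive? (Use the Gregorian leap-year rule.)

128

Multiples of 4 in [1759,2285]: 132.
Of those, multiples of 100: 5 (not leap unless ÷400).
Multiples of 400: 1.
Leap years = 132 − 5 + 1 = 128.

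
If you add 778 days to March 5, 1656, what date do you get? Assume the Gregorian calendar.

+365 (one year) → Mar 5, 1657 (413 left).
+365 (one year) → Mar 5, 1658 (48 left).
Mar has 31 days: +27 → Apr 1, 1658 (21 left).
+21 → Apr 22, 1658.

April 22, 1658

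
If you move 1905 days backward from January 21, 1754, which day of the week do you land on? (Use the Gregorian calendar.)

Sunday

Jan 21, 1754 is a Monday.
1905 mod 7 = 1, so 1905 days before a Monday is Monday − 1 = Sunday.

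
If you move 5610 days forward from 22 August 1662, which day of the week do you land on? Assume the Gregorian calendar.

Friday

Aug 22, 1662 is a Tuesday.
5610 mod 7 = 3, so 5610 days after a Tuesday is Tuesday + 3 = Friday.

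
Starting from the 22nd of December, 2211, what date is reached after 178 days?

June 17, 2212

Dec has 31 days: +10 → Jan 1, 2212 (168 left).
Jan has 31 days: +31 → Feb 1, 2212 (137 left).
Feb has 29 days: +29 → Mar 1, 2212 (108 left).
Mar has 31 days: +31 → Apr 1, 2212 (77 left).
Apr has 30 days: +30 → May 1, 2212 (47 left).
May has 31 days: +31 → Jun 1, 2212 (16 left).
+16 → Jun 17, 2212.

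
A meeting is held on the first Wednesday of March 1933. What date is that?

March 1, 1933

March 1, 1933 is a Wednesday.
The first Wednesday is therefore March 1 (same day).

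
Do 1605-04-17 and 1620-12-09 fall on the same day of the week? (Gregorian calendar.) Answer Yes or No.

No

From Apr 17, 1605 to Dec 9, 1620 is 5715 days.
5715 mod 7 = 3, so they are different weekdays.
(Apr 17, 1605 is a Sunday; Dec 9, 1620 is a Wednesday.)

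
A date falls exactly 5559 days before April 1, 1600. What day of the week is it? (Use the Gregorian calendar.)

First find the weekday of Apr 1, 1600. Doomsday rule: the anchor day for the 1600s is Tuesday. For year 00: 0÷12 = 0 r 0, and 0÷4 = 0, so 0+0+0 = 0.
Tuesday + 0 ≡ Tuesday — that's 1600's doomsday.
In April the doomsday date is Apr 4.
Apr 1 is 3 days before Apr 4; 3 mod 7 = 3, so Tuesday − 3 = Saturday.
5559 mod 7 = 1, so 5559 days before a Saturday is Saturday − 1 = Friday.

Friday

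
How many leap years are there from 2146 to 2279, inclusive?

32

Multiples of 4 in [2146,2279]: 33.
Of those, multiples of 100: 1 (not leap unless ÷400).
Multiples of 400: 0.
Leap years = 33 − 1 + 0 = 32.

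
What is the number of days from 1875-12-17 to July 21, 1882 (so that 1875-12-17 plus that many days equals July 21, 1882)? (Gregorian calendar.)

2408

Dec 17, 1875 → Dec 17, 1876: 366 days (Feb 29, 1876 is in that span).
Dec 17, 1876 → Dec 17, 1877: 365 days.
Dec 17, 1877 → Dec 17, 1878: 365 days.
Dec 17, 1878 → Dec 17, 1879: 365 days.
Dec 17, 1879 → Dec 17, 1880: 366 days (Feb 29, 1880 is in that span).
Dec 17, 1880 → Dec 17, 1881: 365 days.
Dec 17, 1881 → Jan 17, 1882: 31 days (December has 31).
Jan 17, 1882 → Feb 17, 1882: 31 days (January has 31).
Feb 17, 1882 → Mar 17, 1882: 28 days (February has 28).
Mar 17, 1882 → Apr 17, 1882: 31 days (March has 31).
Apr 17, 1882 → May 17, 1882: 30 days (April has 30).
May 17, 1882 → Jun 17, 1882: 31 days (May has 31).
Jun 17, 1882 → Jul 17, 1882: 30 days (June has 30).
Jul 17, 1882 → Jul 21, 1882: 4 days.
Total: 2408 days.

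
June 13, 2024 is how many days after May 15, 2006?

May 15, 2006 → May 15, 2007: 365 days.
May 15, 2007 → May 15, 2008: 366 days (Feb 29, 2008 is in that span).
May 15, 2008 → May 15, 2009: 365 days.
May 15, 2009 → May 15, 2010: 365 days.
May 15, 2010 → May 15, 2011: 365 days.
May 15, 2011 → May 15, 2012: 366 days (Feb 29, 2012 is in that span).
May 15, 2012 → May 15, 2013: 365 days.
May 15, 2013 → May 15, 2014: 365 days.
May 15, 2014 → May 15, 2015: 365 days.
May 15, 2015 → May 15, 2016: 366 days (Feb 29, 2016 is in that span).
May 15, 2016 → May 15, 2017: 365 days.
May 15, 2017 → May 15, 2018: 365 days.
May 15, 2018 → May 15, 2019: 365 days.
May 15, 2019 → May 15, 2020: 366 days (Feb 29, 2020 is in that span).
May 15, 2020 → May 15, 2021: 365 days.
May 15, 2021 → May 15, 2022: 365 days.
May 15, 2022 → May 15, 2023: 365 days.
May 15, 2023 → Jun 15, 2023: 31 days (May has 31).
Jun 15, 2023 → Jul 15, 2023: 30 days (June has 30).
Jul 15, 2023 → Aug 15, 2023: 31 days (July has 31).
Aug 15, 2023 → Sep 15, 2023: 31 days (August has 31).
Sep 15, 2023 → Oct 15, 2023: 30 days (September has 30).
Oct 15, 2023 → Nov 15, 2023: 31 days (October has 31).
Nov 15, 2023 → Dec 15, 2023: 30 days (November has 30).
Dec 15, 2023 → Jan 15, 2024: 31 days (December has 31).
Jan 15, 2024 → Feb 15, 2024: 31 days (January has 31).
Feb 15, 2024 → Mar 15, 2024: 29 days (February has 29).
Mar 15, 2024 → Apr 15, 2024: 31 days (March has 31).
Apr 15, 2024 → May 15, 2024: 30 days (April has 30).
May 15, 2024 → Jun 13, 2024: 29 days.
Total: 6604 days.

6604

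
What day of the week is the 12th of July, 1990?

Doomsday rule: the anchor day for the 1900s is Wednesday. For year 90: 90÷12 = 7 r 6, and 6÷4 = 1, so 7+6+1 = 14.
Wednesday + 14 ≡ Wednesday — that's 1990's doomsday.
In July the doomsday date is Jul 11.
Jul 12 is 1 day after Jul 11; 1 mod 7 = 1, so Wednesday + 1 = Thursday.

Thursday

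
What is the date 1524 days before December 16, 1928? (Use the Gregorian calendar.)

−366 (one year; includes Feb 29, 1928) → Dec 16, 1927 (1158 left).
−365 (one year) → Dec 16, 1926 (793 left).
−365 (one year) → Dec 16, 1925 (428 left).
−365 (one year) → Dec 16, 1924 (63 left).
−16 → Nov 30, 1924 (end of Nov, 30 days; 47 left).
−30 → Oct 31, 1924 (end of Oct, 31 days; 17 left).
−17 → Oct 14, 1924.

October 14, 1924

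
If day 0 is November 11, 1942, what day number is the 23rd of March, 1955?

4515

Nov 11, 1942 → Nov 11, 1943: 365 days.
Nov 11, 1943 → Nov 11, 1944: 366 days (Feb 29, 1944 is in that span).
Nov 11, 1944 → Nov 11, 1945: 365 days.
Nov 11, 1945 → Nov 11, 1946: 365 days.
Nov 11, 1946 → Nov 11, 1947: 365 days.
Nov 11, 1947 → Nov 11, 1948: 366 days (Feb 29, 1948 is in that span).
Nov 11, 1948 → Nov 11, 1949: 365 days.
Nov 11, 1949 → Nov 11, 1950: 365 days.
Nov 11, 1950 → Nov 11, 1951: 365 days.
Nov 11, 1951 → Nov 11, 1952: 366 days (Feb 29, 1952 is in that span).
Nov 11, 1952 → Nov 11, 1953: 365 days.
Nov 11, 1953 → Nov 11, 1954: 365 days.
Nov 11, 1954 → Dec 11, 1954: 30 days (November has 30).
Dec 11, 1954 → Jan 11, 1955: 31 days (December has 31).
Jan 11, 1955 → Feb 11, 1955: 31 days (January has 31).
Feb 11, 1955 → Mar 11, 1955: 28 days (February has 28).
Mar 11, 1955 → Mar 23, 1955: 12 days.
Total: 4515 days.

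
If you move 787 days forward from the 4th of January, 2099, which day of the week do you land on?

Wednesday

First find the weekday of Jan 4, 2099. Doomsday rule: the anchor day for the 2000s is Tuesday. For year 99: 99÷12 = 8 r 3, and 3÷4 = 0, so 8+3+0 = 11.
Tuesday + 11 ≡ Saturday — that's 2099's doomsday.
In January the doomsday date is Jan 3 (2099 is not a leap year).
Jan 4 is 1 day after Jan 3; 1 mod 7 = 1, so Saturday + 1 = Sunday.
787 mod 7 = 3, so 787 days after a Sunday is Sunday + 3 = Wednesday.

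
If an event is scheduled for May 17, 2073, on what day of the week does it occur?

Doomsday rule: the anchor day for the 2000s is Tuesday. For year 73: 73÷12 = 6 r 1, and 1÷4 = 0, so 6+1+0 = 7.
Tuesday + 7 ≡ Tuesday — that's 2073's doomsday.
In May the doomsday date is May 9.
May 17 is 8 days after May 9; 8 mod 7 = 1, so Tuesday + 1 = Wednesday.

Wednesday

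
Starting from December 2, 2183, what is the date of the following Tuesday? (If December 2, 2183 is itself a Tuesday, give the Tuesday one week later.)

Dec 2, 2183 is a Tuesday.
From Tuesday to the next Tuesday is 7 days.
Dec 2, 2183 + 7 = Dec 9, 2183.

December 9, 2183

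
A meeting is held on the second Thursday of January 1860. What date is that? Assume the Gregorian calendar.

January 12, 1860

January 1, 1860 is a Sunday.
The first Thursday is therefore January 5 (4 days later).
The second Thursday is 5 + 1×7 = January 12.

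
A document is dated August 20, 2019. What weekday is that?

Tuesday

Doomsday rule: the anchor day for the 2000s is Tuesday. For year 19: 19÷12 = 1 r 7, and 7÷4 = 1, so 1+7+1 = 9.
Tuesday + 9 ≡ Thursday — that's 2019's doomsday.
In August the doomsday date is Aug 8.
Aug 20 is 12 days after Aug 8; 12 mod 7 = 5, so Thursday + 5 = Tuesday.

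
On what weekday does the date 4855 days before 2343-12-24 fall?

Monday

First find the weekday of Dec 24, 2343. Doomsday rule: the anchor day for the 2300s is Wednesday. For year 43: 43÷12 = 3 r 7, and 7÷4 = 1, so 3+7+1 = 11.
Wednesday + 11 ≡ Sunday — that's 2343's doomsday.
In December the doomsday date is Dec 12.
Dec 24 is 12 days after Dec 12; 12 mod 7 = 5, so Sunday + 5 = Friday.
4855 mod 7 = 4, so 4855 days before a Friday is Friday − 4 = Monday.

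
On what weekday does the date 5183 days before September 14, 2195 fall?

Sep 14, 2195 is a Monday.
5183 mod 7 = 3, so 5183 days before a Monday is Monday − 3 = Friday.

Friday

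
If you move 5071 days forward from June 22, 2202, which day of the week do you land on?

Friday

First find the weekday of Jun 22, 2202. Doomsday rule: the anchor day for the 2200s is Friday. For year 02: 2÷12 = 0 r 2, and 2÷4 = 0, so 0+2+0 = 2.
Friday + 2 ≡ Sunday — that's 2202's doomsday.
In June the doomsday date is Jun 6.
Jun 22 is 16 days after Jun 6; 16 mod 7 = 2, so Sunday + 2 = Tuesday.
5071 mod 7 = 3, so 5071 days after a Tuesday is Tuesday + 3 = Friday.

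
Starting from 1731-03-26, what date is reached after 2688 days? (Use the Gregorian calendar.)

August 4, 1738

+366 (one year; includes Feb 29, 1732) → Mar 26, 1732 (2322 left).
+365 (one year) → Mar 26, 1733 (1957 left).
+365 (one year) → Mar 26, 1734 (1592 left).
+365 (one year) → Mar 26, 1735 (1227 left).
+366 (one year; includes Feb 29, 1736) → Mar 26, 1736 (861 left).
+365 (one year) → Mar 26, 1737 (496 left).
+365 (one year) → Mar 26, 1738 (131 left).
Mar has 31 days: +6 → Apr 1, 1738 (125 left).
Apr has 30 days: +30 → May 1, 1738 (95 left).
May has 31 days: +31 → Jun 1, 1738 (64 left).
Jun has 30 days: +30 → Jul 1, 1738 (34 left).
Jul has 31 days: +31 → Aug 1, 1738 (3 left).
+3 → Aug 4, 1738.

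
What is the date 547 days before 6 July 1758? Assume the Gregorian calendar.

January 5, 1757

−365 (one year) → Jul 6, 1757 (182 left).
−6 → Jun 30, 1757 (end of Jun, 30 days; 176 left).
−30 → May 31, 1757 (end of May, 31 days; 146 left).
−31 → Apr 30, 1757 (end of Apr, 30 days; 115 left).
−30 → Mar 31, 1757 (end of Mar, 31 days; 85 left).
−31 → Feb 28, 1757 (end of Feb, 28 days; 54 left).
−28 → Jan 31, 1757 (end of Jan, 31 days; 26 left).
−26 → Jan 5, 1757.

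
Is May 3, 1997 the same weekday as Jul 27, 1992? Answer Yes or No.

No

From Jul 27, 1992 to May 3, 1997 is 1741 days.
1741 mod 7 = 5, so they are different weekdays.
(Jul 27, 1992 is a Monday; May 3, 1997 is a Saturday.)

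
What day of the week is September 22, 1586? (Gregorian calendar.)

Monday

Doomsday rule: the anchor day for the 1500s is Wednesday. For year 86: 86÷12 = 7 r 2, and 2÷4 = 0, so 7+2+0 = 9.
Wednesday + 9 ≡ Friday — that's 1586's doomsday.
In September the doomsday date is Sep 5.
Sep 22 is 17 days after Sep 5; 17 mod 7 = 3, so Friday + 3 = Monday.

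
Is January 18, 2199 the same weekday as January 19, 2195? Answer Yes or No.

No

From Jan 19, 2195 to Jan 18, 2199 is 1460 days.
1460 mod 7 = 4, so they are different weekdays.
(Jan 19, 2195 is a Monday; Jan 18, 2199 is a Friday.)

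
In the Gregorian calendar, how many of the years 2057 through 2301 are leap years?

58

Multiples of 4 in [2057,2301]: 61.
Of those, multiples of 100: 3 (not leap unless ÷400).
Multiples of 400: 0.
Leap years = 61 − 3 + 0 = 58.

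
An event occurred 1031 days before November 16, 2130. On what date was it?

−365 (one year) → Nov 16, 2129 (666 left).
−365 (one year) → Nov 16, 2128 (301 left).
−16 → Oct 31, 2128 (end of Oct, 31 days; 285 left).
−31 → Sep 30, 2128 (end of Sep, 30 days; 254 left).
−30 → Aug 31, 2128 (end of Aug, 31 days; 224 left).
−31 → Jul 31, 2128 (end of Jul, 31 days; 193 left).
−31 → Jun 30, 2128 (end of Jun, 30 days; 162 left).
−30 → May 31, 2128 (end of May, 31 days; 132 left).
−31 → Apr 30, 2128 (end of Apr, 30 days; 101 left).
−30 → Mar 31, 2128 (end of Mar, 31 days; 71 left).
−31 → Feb 29, 2128 (end of Feb, 29 days; 40 left).
−29 → Jan 31, 2128 (end of Jan, 31 days; 11 left).
−11 → Jan 20, 2128.

January 20, 2128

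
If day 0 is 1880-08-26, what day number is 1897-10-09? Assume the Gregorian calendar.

6253

Aug 26, 1880 → Aug 26, 1881: 365 days.
Aug 26, 1881 → Aug 26, 1882: 365 days.
Aug 26, 1882 → Aug 26, 1883: 365 days.
Aug 26, 1883 → Aug 26, 1884: 366 days (Feb 29, 1884 is in that span).
Aug 26, 1884 → Aug 26, 1885: 365 days.
Aug 26, 1885 → Aug 26, 1886: 365 days.
Aug 26, 1886 → Aug 26, 1887: 365 days.
Aug 26, 1887 → Aug 26, 1888: 366 days (Feb 29, 1888 is in that span).
Aug 26, 1888 → Aug 26, 1889: 365 days.
Aug 26, 1889 → Aug 26, 1890: 365 days.
Aug 26, 1890 → Aug 26, 1891: 365 days.
Aug 26, 1891 → Aug 26, 1892: 366 days (Feb 29, 1892 is in that span).
Aug 26, 1892 → Aug 26, 1893: 365 days.
Aug 26, 1893 → Aug 26, 1894: 365 days.
Aug 26, 1894 → Aug 26, 1895: 365 days.
Aug 26, 1895 → Aug 26, 1896: 366 days (Feb 29, 1896 is in that span).
Aug 26, 1896 → Aug 26, 1897: 365 days.
Aug 26, 1897 → Sep 26, 1897: 31 days (August has 31).
Sep 26, 1897 → Oct 9, 1897: 13 days.
Total: 6253 days.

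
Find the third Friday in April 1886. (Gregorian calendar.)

April 16, 1886

April 1, 1886 is a Thursday.
The first Friday is therefore April 2 (1 days later).
The third Friday is 2 + 2×7 = April 16.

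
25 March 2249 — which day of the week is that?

Doomsday rule: the anchor day for the 2200s is Friday. For year 49: 49÷12 = 4 r 1, and 1÷4 = 0, so 4+1+0 = 5.
Friday + 5 ≡ Wednesday — that's 2249's doomsday.
In March the doomsday date is Mar 14.
Mar 25 is 11 days after Mar 14; 11 mod 7 = 4, so Wednesday + 4 = Sunday.

Sunday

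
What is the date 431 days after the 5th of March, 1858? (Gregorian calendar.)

+365 (one year) → Mar 5, 1859 (66 left).
Mar has 31 days: +27 → Apr 1, 1859 (39 left).
Apr has 30 days: +30 → May 1, 1859 (9 left).
+9 → May 10, 1859.

May 10, 1859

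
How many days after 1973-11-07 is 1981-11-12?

Nov 7, 1973 → Nov 7, 1974: 365 days.
Nov 7, 1974 → Nov 7, 1975: 365 days.
Nov 7, 1975 → Nov 7, 1976: 366 days (Feb 29, 1976 is in that span).
Nov 7, 1976 → Nov 7, 1977: 365 days.
Nov 7, 1977 → Nov 7, 1978: 365 days.
Nov 7, 1978 → Nov 7, 1979: 365 days.
Nov 7, 1979 → Nov 7, 1980: 366 days (Feb 29, 1980 is in that span).
Nov 7, 1980 → Dec 7, 1980: 30 days (November has 30).
Dec 7, 1980 → Jan 7, 1981: 31 days (December has 31).
Jan 7, 1981 → Feb 7, 1981: 31 days (January has 31).
Feb 7, 1981 → Mar 7, 1981: 28 days (February has 28).
Mar 7, 1981 → Apr 7, 1981: 31 days (March has 31).
Apr 7, 1981 → May 7, 1981: 30 days (April has 30).
May 7, 1981 → Jun 7, 1981: 31 days (May has 31).
Jun 7, 1981 → Jul 7, 1981: 30 days (June has 30).
Jul 7, 1981 → Aug 7, 1981: 31 days (July has 31).
Aug 7, 1981 → Sep 7, 1981: 31 days (August has 31).
Sep 7, 1981 → Oct 7, 1981: 30 days (September has 30).
Oct 7, 1981 → Nov 7, 1981: 31 days (October has 31).
Nov 7, 1981 → Nov 12, 1981: 5 days.
Total: 2927 days.

2927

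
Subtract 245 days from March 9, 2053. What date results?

July 7, 2052

−9 → Feb 28, 2053 (end of Feb, 28 days; 236 left).
−28 → Jan 31, 2053 (end of Jan, 31 days; 208 left).
−31 → Dec 31, 2052 (end of Dec, 31 days; 177 left).
−31 → Nov 30, 2052 (end of Nov, 30 days; 146 left).
−30 → Oct 31, 2052 (end of Oct, 31 days; 116 left).
−31 → Sep 30, 2052 (end of Sep, 30 days; 85 left).
−30 → Aug 31, 2052 (end of Aug, 31 days; 55 left).
−31 → Jul 31, 2052 (end of Jul, 31 days; 24 left).
−24 → Jul 7, 2052.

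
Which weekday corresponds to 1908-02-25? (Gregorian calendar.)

January 1, 1908 is a Wednesday.
Jan 1, 1908 → Feb 1, 1908: 31 days (January has 31).
Feb 1, 1908 → Feb 25, 1908: 24 days.
Total: 55 days.
55 mod 7 = 6, so Wednesday + 6 = Tuesday.

Tuesday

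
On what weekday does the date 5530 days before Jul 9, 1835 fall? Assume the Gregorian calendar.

Thursday

Jul 9, 1835 is a Thursday.
5530 mod 7 = 0, so 5530 days before a Thursday is Thursday − 0 = Thursday.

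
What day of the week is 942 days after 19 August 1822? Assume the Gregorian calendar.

First find the weekday of Aug 19, 1822. Doomsday rule: the anchor day for the 1800s is Friday. For year 22: 22÷12 = 1 r 10, and 10÷4 = 2, so 1+10+2 = 13.
Friday + 13 ≡ Thursday — that's 1822's doomsday.
In August the doomsday date is Aug 8.
Aug 19 is 11 days after Aug 8; 11 mod 7 = 4, so Thursday + 4 = Monday.
942 mod 7 = 4, so 942 days after a Monday is Monday + 4 = Friday.

Friday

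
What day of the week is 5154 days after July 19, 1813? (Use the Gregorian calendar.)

Wednesday

Jul 19, 1813 is a Monday.
5154 mod 7 = 2, so 5154 days after a Monday is Monday + 2 = Wednesday.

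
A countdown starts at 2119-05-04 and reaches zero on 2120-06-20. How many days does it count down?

May 4, 2119 → May 4, 2120: 366 days (Feb 29, 2120 is in that span).
May 4, 2120 → Jun 4, 2120: 31 days (May has 31).
Jun 4, 2120 → Jun 20, 2120: 16 days.
Total: 413 days.

413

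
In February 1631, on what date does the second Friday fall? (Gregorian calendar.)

February 1, 1631 is a Saturday.
The first Friday is therefore February 7 (6 days later).
The second Friday is 7 + 1×7 = February 14.

February 14, 1631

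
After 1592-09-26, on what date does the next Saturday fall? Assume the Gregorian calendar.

Sep 26, 1592 is a Saturday.
From Saturday to the next Saturday is 7 days.
Sep 26, 1592 + 7 = Oct 3, 1592.

October 3, 1592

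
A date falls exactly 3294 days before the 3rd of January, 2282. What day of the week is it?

First find the weekday of Jan 3, 2282. Doomsday rule: the anchor day for the 2200s is Friday. For year 82: 82÷12 = 6 r 10, and 10÷4 = 2, so 6+10+2 = 18.
Friday + 18 ≡ Tuesday — that's 2282's doomsday.
In January the doomsday date is Jan 3 (2282 is not a leap year).
Jan 3 is the doomsday itself: Tuesday.
3294 mod 7 = 4, so 3294 days before a Tuesday is Tuesday − 4 = Friday.

Friday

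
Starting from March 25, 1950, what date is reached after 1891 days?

+365 (one year) → Mar 25, 1951 (1526 left).
+366 (one year; includes Feb 29, 1952) → Mar 25, 1952 (1160 left).
+365 (one year) → Mar 25, 1953 (795 left).
+365 (one year) → Mar 25, 1954 (430 left).
+365 (one year) → Mar 25, 1955 (65 left).
Mar has 31 days: +7 → Apr 1, 1955 (58 left).
Apr has 30 days: +30 → May 1, 1955 (28 left).
+28 → May 29, 1955.

May 29, 1955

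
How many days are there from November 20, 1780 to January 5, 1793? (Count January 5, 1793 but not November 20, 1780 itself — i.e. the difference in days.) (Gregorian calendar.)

4429

Nov 20, 1780 → Nov 20, 1781: 365 days.
Nov 20, 1781 → Nov 20, 1782: 365 days.
Nov 20, 1782 → Nov 20, 1783: 365 days.
Nov 20, 1783 → Nov 20, 1784: 366 days (Feb 29, 1784 is in that span).
Nov 20, 1784 → Nov 20, 1785: 365 days.
Nov 20, 1785 → Nov 20, 1786: 365 days.
Nov 20, 1786 → Nov 20, 1787: 365 days.
Nov 20, 1787 → Nov 20, 1788: 366 days (Feb 29, 1788 is in that span).
Nov 20, 1788 → Nov 20, 1789: 365 days.
Nov 20, 1789 → Nov 20, 1790: 365 days.
Nov 20, 1790 → Nov 20, 1791: 365 days.
Nov 20, 1791 → Nov 20, 1792: 366 days (Feb 29, 1792 is in that span).
Nov 20, 1792 → Dec 20, 1792: 30 days (November has 30).
Dec 20, 1792 → Jan 5, 1793: 16 days.
Total: 4429 days.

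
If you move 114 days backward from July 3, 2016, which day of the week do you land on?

Friday

First find the weekday of Jul 3, 2016. Doomsday rule: the anchor day for the 2000s is Tuesday. For year 16: 16÷12 = 1 r 4, and 4÷4 = 1, so 1+4+1 = 6.
Tuesday + 6 ≡ Monday — that's 2016's doomsday.
In July the doomsday date is Jul 11.
Jul 3 is 8 days before Jul 11; 8 mod 7 = 1, so Monday − 1 = Sunday.
114 mod 7 = 2, so 114 days before a Sunday is Sunday − 2 = Friday.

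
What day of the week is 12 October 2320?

Tuesday

Doomsday rule: the anchor day for the 2300s is Wednesday. For year 20: 20÷12 = 1 r 8, and 8÷4 = 2, so 1+8+2 = 11.
Wednesday + 11 ≡ Sunday — that's 2320's doomsday.
In October the doomsday date is Oct 10.
Oct 12 is 2 days after Oct 10; 2 mod 7 = 2, so Sunday + 2 = Tuesday.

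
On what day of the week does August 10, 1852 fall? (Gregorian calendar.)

Tuesday

Doomsday rule: the anchor day for the 1800s is Friday. For year 52: 52÷12 = 4 r 4, and 4÷4 = 1, so 4+4+1 = 9.
Friday + 9 ≡ Sunday — that's 1852's doomsday.
In August the doomsday date is Aug 8.
Aug 10 is 2 days after Aug 8; 2 mod 7 = 2, so Sunday + 2 = Tuesday.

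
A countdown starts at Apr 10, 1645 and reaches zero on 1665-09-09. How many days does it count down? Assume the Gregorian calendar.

7457

Apr 10, 1645 → Apr 10, 1646: 365 days.
Apr 10, 1646 → Apr 10, 1647: 365 days.
Apr 10, 1647 → Apr 10, 1648: 366 days (Feb 29, 1648 is in that span).
Apr 10, 1648 → Apr 10, 1649: 365 days.
Apr 10, 1649 → Apr 10, 1650: 365 days.
Apr 10, 1650 → Apr 10, 1651: 365 days.
Apr 10, 1651 → Apr 10, 1652: 366 days (Feb 29, 1652 is in that span).
Apr 10, 1652 → Apr 10, 1653: 365 days.
Apr 10, 1653 → Apr 10, 1654: 365 days.
Apr 10, 1654 → Apr 10, 1655: 365 days.
Apr 10, 1655 → Apr 10, 1656: 366 days (Feb 29, 1656 is in that span).
Apr 10, 1656 → Apr 10, 1657: 365 days.
Apr 10, 1657 → Apr 10, 1658: 365 days.
Apr 10, 1658 → Apr 10, 1659: 365 days.
Apr 10, 1659 → Apr 10, 1660: 366 days (Feb 29, 1660 is in that span).
Apr 10, 1660 → Apr 10, 1661: 365 days.
Apr 10, 1661 → Apr 10, 1662: 365 days.
Apr 10, 1662 → Apr 10, 1663: 365 days.
Apr 10, 1663 → Apr 10, 1664: 366 days (Feb 29, 1664 is in that span).
Apr 10, 1664 → Apr 10, 1665: 365 days.
Apr 10, 1665 → May 10, 1665: 30 days (April has 30).
May 10, 1665 → Jun 10, 1665: 31 days (May has 31).
Jun 10, 1665 → Jul 10, 1665: 30 days (June has 30).
Jul 10, 1665 → Aug 10, 1665: 31 days (July has 31).
Aug 10, 1665 → Sep 9, 1665: 30 days.
Total: 7457 days.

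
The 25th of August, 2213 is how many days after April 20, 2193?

Apr 20, 2193 → Apr 20, 2194: 365 days.
Apr 20, 2194 → Apr 20, 2195: 365 days.
Apr 20, 2195 → Apr 20, 2196: 366 days (Feb 29, 2196 is in that span).
Apr 20, 2196 → Apr 20, 2197: 365 days.
Apr 20, 2197 → Apr 20, 2198: 365 days.
Apr 20, 2198 → Apr 20, 2199: 365 days.
Apr 20, 2199 → Apr 20, 2200: 365 days.
Apr 20, 2200 → Apr 20, 2201: 365 days.
Apr 20, 2201 → Apr 20, 2202: 365 days.
Apr 20, 2202 → Apr 20, 2203: 365 days.
Apr 20, 2203 → Apr 20, 2204: 366 days (Feb 29, 2204 is in that span).
Apr 20, 2204 → Apr 20, 2205: 365 days.
Apr 20, 2205 → Apr 20, 2206: 365 days.
Apr 20, 2206 → Apr 20, 2207: 365 days.
Apr 20, 2207 → Apr 20, 2208: 366 days (Feb 29, 2208 is in that span).
Apr 20, 2208 → Apr 20, 2209: 365 days.
Apr 20, 2209 → Apr 20, 2210: 365 days.
Apr 20, 2210 → Apr 20, 2211: 365 days.
Apr 20, 2211 → Apr 20, 2212: 366 days (Feb 29, 2212 is in that span).
Apr 20, 2212 → Apr 20, 2213: 365 days.
Apr 20, 2213 → May 20, 2213: 30 days (April has 30).
May 20, 2213 → Jun 20, 2213: 31 days (May has 31).
Jun 20, 2213 → Jul 20, 2213: 30 days (June has 30).
Jul 20, 2213 → Aug 20, 2213: 31 days (July has 31).
Aug 20, 2213 → Aug 25, 2213: 5 days.
Total: 7431 days.

7431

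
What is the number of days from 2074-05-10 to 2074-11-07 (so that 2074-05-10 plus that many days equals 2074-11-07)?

May 10, 2074 → Jun 10, 2074: 31 days (May has 31).
Jun 10, 2074 → Jul 10, 2074: 30 days (June has 30).
Jul 10, 2074 → Aug 10, 2074: 31 days (July has 31).
Aug 10, 2074 → Sep 10, 2074: 31 days (August has 31).
Sep 10, 2074 → Oct 10, 2074: 30 days (September has 30).
Oct 10, 2074 → Nov 7, 2074: 28 days.
Total: 181 days.

181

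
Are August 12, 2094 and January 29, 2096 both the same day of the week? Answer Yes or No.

No

From Aug 12, 2094 to Jan 29, 2096 is 535 days.
535 mod 7 = 3, so they are different weekdays.
(Aug 12, 2094 is a Thursday; Jan 29, 2096 is a Sunday.)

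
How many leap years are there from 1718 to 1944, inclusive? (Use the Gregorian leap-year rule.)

55

Multiples of 4 in [1718,1944]: 57.
Of those, multiples of 100: 2 (not leap unless ÷400).
Multiples of 400: 0.
Leap years = 57 − 2 + 0 = 55.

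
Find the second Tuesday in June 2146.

June 1, 2146 is a Wednesday.
The first Tuesday is therefore June 7 (6 days later).
The second Tuesday is 7 + 1×7 = June 14.

June 14, 2146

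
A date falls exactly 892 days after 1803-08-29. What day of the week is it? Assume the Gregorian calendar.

Thursday

Aug 29, 1803 is a Monday.
892 mod 7 = 3, so 892 days after a Monday is Monday + 3 = Thursday.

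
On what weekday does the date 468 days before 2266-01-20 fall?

Sunday

First find the weekday of Jan 20, 2266. Doomsday rule: the anchor day for the 2200s is Friday. For year 66: 66÷12 = 5 r 6, and 6÷4 = 1, so 5+6+1 = 12.
Friday + 12 ≡ Wednesday — that's 2266's doomsday.
In January the doomsday date is Jan 3 (2266 is not a leap year).
Jan 20 is 17 days after Jan 3; 17 mod 7 = 3, so Wednesday + 3 = Saturday.
468 mod 7 = 6, so 468 days before a Saturday is Saturday − 6 = Sunday.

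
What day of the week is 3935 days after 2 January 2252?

Saturday

Jan 2, 2252 is a Friday.
3935 mod 7 = 1, so 3935 days after a Friday is Friday + 1 = Saturday.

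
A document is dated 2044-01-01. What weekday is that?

Friday

Doomsday rule: the anchor day for the 2000s is Tuesday. For year 44: 44÷12 = 3 r 8, and 8÷4 = 2, so 3+8+2 = 13.
Tuesday + 13 ≡ Monday — that's 2044's doomsday.
In January the doomsday date is Jan 4 (2044 is a leap year (divisible by 4)).
Jan 1 is 3 days before Jan 4; 3 mod 7 = 3, so Monday − 3 = Friday.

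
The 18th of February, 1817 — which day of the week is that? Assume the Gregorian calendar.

Tuesday

Doomsday rule: the anchor day for the 1800s is Friday. For year 17: 17÷12 = 1 r 5, and 5÷4 = 1, so 1+5+1 = 7.
Friday + 7 ≡ Friday — that's 1817's doomsday.
In February the doomsday date is Feb 28 (1817 is not a leap year).
Feb 18 is 10 days before Feb 28; 10 mod 7 = 3, so Friday − 3 = Tuesday.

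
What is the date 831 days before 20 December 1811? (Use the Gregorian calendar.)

−365 (one year) → Dec 20, 1810 (466 left).
−365 (one year) → Dec 20, 1809 (101 left).
−20 → Nov 30, 1809 (end of Nov, 30 days; 81 left).
−30 → Oct 31, 1809 (end of Oct, 31 days; 51 left).
−31 → Sep 30, 1809 (end of Sep, 30 days; 20 left).
−20 → Sep 10, 1809.

September 10, 1809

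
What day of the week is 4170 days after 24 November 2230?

Monday

Nov 24, 2230 is a Wednesday.
4170 mod 7 = 5, so 4170 days after a Wednesday is Wednesday + 5 = Monday.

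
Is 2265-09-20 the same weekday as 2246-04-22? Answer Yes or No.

Yes

From Apr 22, 2246 to Sep 20, 2265 is 7091 days.
7091 mod 7 = 0, so they are the same weekday.
(Apr 22, 2246 is a Wednesday; Sep 20, 2265 is a Wednesday.)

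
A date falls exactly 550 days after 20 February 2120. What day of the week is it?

Feb 20, 2120 is a Tuesday.
550 mod 7 = 4, so 550 days after a Tuesday is Tuesday + 4 = Saturday.

Saturday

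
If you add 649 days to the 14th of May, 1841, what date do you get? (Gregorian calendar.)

+365 (one year) → May 14, 1842 (284 left).
May has 31 days: +18 → Jun 1, 1842 (266 left).
Jun has 30 days: +30 → Jul 1, 1842 (236 left).
Jul has 31 days: +31 → Aug 1, 1842 (205 left).
Aug has 31 days: +31 → Sep 1, 1842 (174 left).
Sep has 30 days: +30 → Oct 1, 1842 (144 left).
Oct has 31 days: +31 → Nov 1, 1842 (113 left).
Nov has 30 days: +30 → Dec 1, 1842 (83 left).
Dec has 31 days: +31 → Jan 1, 1843 (52 left).
Jan has 31 days: +31 → Feb 1, 1843 (21 left).
+21 → Feb 22, 1843.

February 22, 1843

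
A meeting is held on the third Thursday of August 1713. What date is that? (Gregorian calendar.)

August 17, 1713

August 1, 1713 is a Tuesday.
The first Thursday is therefore August 3 (2 days later).
The third Thursday is 3 + 2×7 = August 17.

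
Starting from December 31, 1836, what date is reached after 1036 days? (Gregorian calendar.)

+365 (one year) → Dec 31, 1837 (671 left).
+365 (one year) → Dec 31, 1838 (306 left).
Dec has 31 days: +1 → Jan 1, 1839 (305 left).
Jan has 31 days: +31 → Feb 1, 1839 (274 left).
Feb has 28 days: +28 → Mar 1, 1839 (246 left).
Mar has 31 days: +31 → Apr 1, 1839 (215 left).
Apr has 30 days: +30 → May 1, 1839 (185 left).
May has 31 days: +31 → Jun 1, 1839 (154 left).
Jun has 30 days: +30 → Jul 1, 1839 (124 left).
Jul has 31 days: +31 → Aug 1, 1839 (93 left).
Aug has 31 days: +31 → Sep 1, 1839 (62 left).
Sep has 30 days: +30 → Oct 1, 1839 (32 left).
Oct has 31 days: +31 → Nov 1, 1839 (1 left).
+1 → Nov 2, 1839.

November 2, 1839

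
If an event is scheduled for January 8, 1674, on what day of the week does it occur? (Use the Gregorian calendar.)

Doomsday rule: the anchor day for the 1600s is Tuesday. For year 74: 74÷12 = 6 r 2, and 2÷4 = 0, so 6+2+0 = 8.
Tuesday + 8 ≡ Wednesday — that's 1674's doomsday.
In January the doomsday date is Jan 3 (1674 is not a leap year).
Jan 8 is 5 days after Jan 3; 5 mod 7 = 5, so Wednesday + 5 = Monday.

Monday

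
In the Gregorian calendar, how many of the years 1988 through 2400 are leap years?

Multiples of 4 in [1988,2400]: 104.
Of those, multiples of 100: 5 (not leap unless ÷400).
Multiples of 400: 2.
Leap years = 104 − 5 + 2 = 101.

101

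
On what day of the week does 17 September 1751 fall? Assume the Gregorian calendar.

Friday

Doomsday rule: the anchor day for the 1700s is Sunday. For year 51: 51÷12 = 4 r 3, and 3÷4 = 0, so 4+3+0 = 7.
Sunday + 7 ≡ Sunday — that's 1751's doomsday.
In September the doomsday date is Sep 5.
Sep 17 is 12 days after Sep 5; 12 mod 7 = 5, so Sunday + 5 = Friday.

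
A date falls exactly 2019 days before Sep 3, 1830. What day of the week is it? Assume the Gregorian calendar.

First find the weekday of Sep 3, 1830. Doomsday rule: the anchor day for the 1800s is Friday. For year 30: 30÷12 = 2 r 6, and 6÷4 = 1, so 2+6+1 = 9.
Friday + 9 ≡ Sunday — that's 1830's doomsday.
In September the doomsday date is Sep 5.
Sep 3 is 2 days before Sep 5; 2 mod 7 = 2, so Sunday − 2 = Friday.
2019 mod 7 = 3, so 2019 days before a Friday is Friday − 3 = Tuesday.

Tuesday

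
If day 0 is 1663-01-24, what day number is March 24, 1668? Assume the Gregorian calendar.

Jan 24, 1663 → Jan 24, 1664: 365 days.
Jan 24, 1664 → Jan 24, 1665: 366 days (Feb 29, 1664 is in that span).
Jan 24, 1665 → Jan 24, 1666: 365 days.
Jan 24, 1666 → Jan 24, 1667: 365 days.
Jan 24, 1667 → Jan 24, 1668: 365 days.
Jan 24, 1668 → Feb 24, 1668: 31 days (January has 31).
Feb 24, 1668 → Mar 24, 1668: 29 days.
Total: 1886 days.

1886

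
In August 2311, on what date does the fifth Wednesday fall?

August 1, 2311 is a Tuesday.
The first Wednesday is therefore August 2 (1 days later).
The fifth Wednesday is 2 + 4×7 = August 30.

August 30, 2311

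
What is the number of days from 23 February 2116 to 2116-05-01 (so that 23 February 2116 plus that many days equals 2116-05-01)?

68

Feb 23, 2116 → Mar 23, 2116: 29 days (February has 29).
Mar 23, 2116 → Apr 23, 2116: 31 days (March has 31).
Apr 23, 2116 → May 1, 2116: 8 days.
Total: 68 days.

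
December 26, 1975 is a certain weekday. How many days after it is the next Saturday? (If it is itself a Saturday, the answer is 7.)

Dec 26, 1975 is a Friday.
From Friday to the next Saturday is 1 day.

1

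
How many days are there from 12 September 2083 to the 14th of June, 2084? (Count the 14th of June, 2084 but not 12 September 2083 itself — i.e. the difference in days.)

Sep 12, 2083 → Oct 12, 2083: 30 days (September has 30).
Oct 12, 2083 → Nov 12, 2083: 31 days (October has 31).
Nov 12, 2083 → Dec 12, 2083: 30 days (November has 30).
Dec 12, 2083 → Jan 12, 2084: 31 days (December has 31).
Jan 12, 2084 → Feb 12, 2084: 31 days (January has 31).
Feb 12, 2084 → Mar 12, 2084: 29 days (February has 29).
Mar 12, 2084 → Apr 12, 2084: 31 days (March has 31).
Apr 12, 2084 → May 12, 2084: 30 days (April has 30).
May 12, 2084 → Jun 12, 2084: 31 days (May has 31).
Jun 12, 2084 → Jun 14, 2084: 2 days.
Total: 276 days.

276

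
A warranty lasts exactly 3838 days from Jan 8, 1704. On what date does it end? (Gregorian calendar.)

July 12, 1714

+366 (one year; includes Feb 29, 1704) → Jan 8, 1705 (3472 left).
+365 (one year) → Jan 8, 1706 (3107 left).
+365 (one year) → Jan 8, 1707 (2742 left).
+365 (one year) → Jan 8, 1708 (2377 left).
+366 (one year; includes Feb 29, 1708) → Jan 8, 1709 (2011 left).
+365 (one year) → Jan 8, 1710 (1646 left).
+365 (one year) → Jan 8, 1711 (1281 left).
+365 (one year) → Jan 8, 1712 (916 left).
+366 (one year; includes Feb 29, 1712) → Jan 8, 1713 (550 left).
+365 (one year) → Jan 8, 1714 (185 left).
Jan has 31 days: +24 → Feb 1, 1714 (161 left).
Feb has 28 days: +28 → Mar 1, 1714 (133 left).
Mar has 31 days: +31 → Apr 1, 1714 (102 left).
Apr has 30 days: +30 → May 1, 1714 (72 left).
May has 31 days: +31 → Jun 1, 1714 (41 left).
Jun has 30 days: +30 → Jul 1, 1714 (11 left).
+11 → Jul 12, 1714.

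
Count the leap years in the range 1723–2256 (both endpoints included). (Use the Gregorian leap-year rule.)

130

Multiples of 4 in [1723,2256]: 134.
Of those, multiples of 100: 5 (not leap unless ÷400).
Multiples of 400: 1.
Leap years = 134 − 5 + 1 = 130.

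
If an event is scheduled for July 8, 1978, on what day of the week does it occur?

January 1, 1978 is a Sunday.
Jan 1, 1978 → Feb 1, 1978: 31 days (January has 31).
Feb 1, 1978 → Mar 1, 1978: 28 days (February has 28).
Mar 1, 1978 → Apr 1, 1978: 31 days (March has 31).
Apr 1, 1978 → May 1, 1978: 30 days (April has 30).
May 1, 1978 → Jun 1, 1978: 31 days (May has 31).
Jun 1, 1978 → Jul 1, 1978: 30 days (June has 30).
Jul 1, 1978 → Jul 8, 1978: 7 days.
Total: 188 days.
188 mod 7 = 6, so Sunday + 6 = Saturday.

Saturday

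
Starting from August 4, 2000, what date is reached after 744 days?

+365 (one year) → Aug 4, 2001 (379 left).
Aug has 31 days: +28 → Sep 1, 2001 (351 left).
Sep has 30 days: +30 → Oct 1, 2001 (321 left).
Oct has 31 days: +31 → Nov 1, 2001 (290 left).
Nov has 30 days: +30 → Dec 1, 2001 (260 left).
Dec has 31 days: +31 → Jan 1, 2002 (229 left).
Jan has 31 days: +31 → Feb 1, 2002 (198 left).
Feb has 28 days: +28 → Mar 1, 2002 (170 left).
Mar has 31 days: +31 → Apr 1, 2002 (139 left).
Apr has 30 days: +30 → May 1, 2002 (109 left).
May has 31 days: +31 → Jun 1, 2002 (78 left).
Jun has 30 days: +30 → Jul 1, 2002 (48 left).
Jul has 31 days: +31 → Aug 1, 2002 (17 left).
+17 → Aug 18, 2002.

August 18, 2002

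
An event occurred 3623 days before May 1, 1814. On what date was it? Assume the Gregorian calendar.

May 30, 1804

−365 (one year) → May 1, 1813 (3258 left).
−365 (one year) → May 1, 1812 (2893 left).
−366 (one year; includes Feb 29, 1812) → May 1, 1811 (2527 left).
−365 (one year) → May 1, 1810 (2162 left).
−365 (one year) → May 1, 1809 (1797 left).
−365 (one year) → May 1, 1808 (1432 left).
−366 (one year; includes Feb 29, 1808) → May 1, 1807 (1066 left).
−365 (one year) → May 1, 1806 (701 left).
−365 (one year) → May 1, 1805 (336 left).
−1 → Apr 30, 1805 (end of Apr, 30 days; 335 left).
−30 → Mar 31, 1805 (end of Mar, 31 days; 305 left).
−31 → Feb 28, 1805 (end of Feb, 28 days; 274 left).
−28 → Jan 31, 1805 (end of Jan, 31 days; 246 left).
−31 → Dec 31, 1804 (end of Dec, 31 days; 215 left).
−31 → Nov 30, 1804 (end of Nov, 30 days; 184 left).
−30 → Oct 31, 1804 (end of Oct, 31 days; 154 left).
−31 → Sep 30, 1804 (end of Sep, 30 days; 123 left).
−30 → Aug 31, 1804 (end of Aug, 31 days; 93 left).
−31 → Jul 31, 1804 (end of Jul, 31 days; 62 left).
−31 → Jun 30, 1804 (end of Jun, 30 days; 31 left).
−30 → May 31, 1804 (end of May, 31 days; 1 left).
−1 → May 30, 1804.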